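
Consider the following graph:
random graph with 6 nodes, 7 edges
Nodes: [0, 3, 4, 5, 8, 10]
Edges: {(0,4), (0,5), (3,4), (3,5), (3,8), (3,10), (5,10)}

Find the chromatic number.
Clique number ω(G) = 3 (lower bound: χ ≥ ω).
The clique on [3, 5, 10] has size 3, forcing χ ≥ 3, and the coloring below uses 3 colors, so χ(G) = 3.
A valid 3-coloring: color 1: [0, 3]; color 2: [4, 5, 8]; color 3: [10].

χ(G) = 3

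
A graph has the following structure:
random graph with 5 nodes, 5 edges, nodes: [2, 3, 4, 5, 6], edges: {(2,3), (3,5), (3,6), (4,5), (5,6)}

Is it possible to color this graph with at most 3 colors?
Yes, G is 3-colorable

A valid 3-coloring: color 1: [2, 5]; color 2: [3, 4]; color 3: [6].
(χ(G) = 3 ≤ 3.)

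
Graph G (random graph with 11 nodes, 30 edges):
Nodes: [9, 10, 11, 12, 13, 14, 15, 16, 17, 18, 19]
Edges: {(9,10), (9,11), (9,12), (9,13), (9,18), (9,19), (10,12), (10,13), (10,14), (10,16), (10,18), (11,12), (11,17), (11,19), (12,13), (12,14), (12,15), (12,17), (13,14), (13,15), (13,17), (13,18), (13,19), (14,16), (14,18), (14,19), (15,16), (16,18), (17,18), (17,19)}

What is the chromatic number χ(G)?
Clique number ω(G) = 4 (lower bound: χ ≥ ω).
The clique on [10, 14, 16, 18] has size 4, forcing χ ≥ 4, and the coloring below uses 4 colors, so χ(G) = 4.
A valid 4-coloring: color 1: [11, 13, 16]; color 2: [12, 18, 19]; color 3: [9, 14, 15, 17]; color 4: [10].

χ(G) = 4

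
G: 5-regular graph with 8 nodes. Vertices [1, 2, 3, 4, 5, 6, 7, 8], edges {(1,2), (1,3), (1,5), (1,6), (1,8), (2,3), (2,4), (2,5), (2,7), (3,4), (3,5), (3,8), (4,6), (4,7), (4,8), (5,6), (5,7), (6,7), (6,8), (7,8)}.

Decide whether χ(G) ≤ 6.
A valid 6-coloring: color 1: [2, 8]; color 2: [3, 6]; color 3: [4, 5]; color 4: [1, 7].
(χ(G) = 4 ≤ 6.)

Yes, G is 6-colorable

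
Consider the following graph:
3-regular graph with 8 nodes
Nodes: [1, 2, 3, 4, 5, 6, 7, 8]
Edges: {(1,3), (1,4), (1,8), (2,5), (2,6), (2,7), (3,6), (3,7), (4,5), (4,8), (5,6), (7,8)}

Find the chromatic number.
χ(G) = 3

Clique number ω(G) = 3 (lower bound: χ ≥ ω).
The clique on [1, 4, 8] has size 3, forcing χ ≥ 3, and the coloring below uses 3 colors, so χ(G) = 3.
A valid 3-coloring: color 1: [4, 6, 7]; color 2: [3, 5, 8]; color 3: [1, 2].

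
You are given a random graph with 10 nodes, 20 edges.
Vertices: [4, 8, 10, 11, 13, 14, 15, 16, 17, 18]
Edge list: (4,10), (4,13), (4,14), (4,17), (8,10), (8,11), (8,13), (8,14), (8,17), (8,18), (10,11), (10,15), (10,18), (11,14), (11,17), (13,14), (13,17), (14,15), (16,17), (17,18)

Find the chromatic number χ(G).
χ(G) = 3

Clique number ω(G) = 3 (lower bound: χ ≥ ω).
The clique on [8, 17, 18] has size 3, forcing χ ≥ 3, and the coloring below uses 3 colors, so χ(G) = 3.
A valid 3-coloring: color 1: [4, 8, 15, 16]; color 2: [10, 14, 17]; color 3: [11, 13, 18].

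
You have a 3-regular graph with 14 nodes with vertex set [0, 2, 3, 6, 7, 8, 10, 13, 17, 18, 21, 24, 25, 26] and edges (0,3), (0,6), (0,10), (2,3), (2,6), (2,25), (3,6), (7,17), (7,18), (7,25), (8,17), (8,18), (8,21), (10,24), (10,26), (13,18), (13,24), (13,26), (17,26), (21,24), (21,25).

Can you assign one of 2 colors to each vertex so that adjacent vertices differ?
No, G is not 2-colorable

The clique on vertices [0, 3, 6] has size 3 > 2, so it alone needs 3 colors.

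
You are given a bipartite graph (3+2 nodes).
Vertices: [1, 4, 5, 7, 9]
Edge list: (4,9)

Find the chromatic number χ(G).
χ(G) = 2

Clique number ω(G) = 2 (lower bound: χ ≥ ω).
The graph is bipartite (no odd cycle), so 2 colors suffice: χ(G) = 2.
A valid 2-coloring: color 1: [1, 4, 5, 7]; color 2: [9].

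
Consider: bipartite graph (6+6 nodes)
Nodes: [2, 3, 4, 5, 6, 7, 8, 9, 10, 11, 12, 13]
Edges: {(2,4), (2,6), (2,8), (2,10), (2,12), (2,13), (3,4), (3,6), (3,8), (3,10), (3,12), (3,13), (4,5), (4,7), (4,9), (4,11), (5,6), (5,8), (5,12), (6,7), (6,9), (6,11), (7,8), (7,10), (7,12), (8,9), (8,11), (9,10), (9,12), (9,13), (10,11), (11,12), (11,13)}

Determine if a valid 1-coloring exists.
Edge (2,4) forces its endpoints to differ, so 1 color is not enough.

No, G is not 1-colorable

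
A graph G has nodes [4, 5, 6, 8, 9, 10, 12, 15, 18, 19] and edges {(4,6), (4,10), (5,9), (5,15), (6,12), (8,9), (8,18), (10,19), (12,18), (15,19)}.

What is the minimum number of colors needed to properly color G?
χ(G) = 2

Clique number ω(G) = 2 (lower bound: χ ≥ ω).
The graph is bipartite (no odd cycle), so 2 colors suffice: χ(G) = 2.
A valid 2-coloring: color 1: [4, 5, 8, 12, 19]; color 2: [6, 9, 10, 15, 18].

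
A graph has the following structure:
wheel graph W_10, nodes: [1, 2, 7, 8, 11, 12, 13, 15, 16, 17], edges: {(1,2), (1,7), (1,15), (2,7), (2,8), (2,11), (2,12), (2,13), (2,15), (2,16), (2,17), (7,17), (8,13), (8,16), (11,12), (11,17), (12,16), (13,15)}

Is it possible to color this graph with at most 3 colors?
No, G is not 3-colorable

Odd cycle [7, 1, 15, 13, 8, 16, 12, 11, 17] needs 3 colors (χ ≥ 3).
Vertex 2 is adjacent to every vertex of [1, 7, 8, 11, 12, 13, 15, 16, 17], which already need 3 colors among themselves, so 2 needs a new color (χ ≥ 4).
Hence χ(G) ≥ 4 > 3, so no proper 3-coloring exists.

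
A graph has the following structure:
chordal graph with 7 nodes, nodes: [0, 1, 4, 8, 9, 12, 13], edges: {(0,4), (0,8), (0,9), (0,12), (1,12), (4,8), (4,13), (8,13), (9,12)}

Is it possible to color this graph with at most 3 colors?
Yes, G is 3-colorable

A valid 3-coloring: color 1: [0, 1, 13]; color 2: [8, 12]; color 3: [4, 9].
(χ(G) = 3 ≤ 3.)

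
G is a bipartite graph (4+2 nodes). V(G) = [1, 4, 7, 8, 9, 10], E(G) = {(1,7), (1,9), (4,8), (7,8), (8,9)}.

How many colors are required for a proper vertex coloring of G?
Clique number ω(G) = 2 (lower bound: χ ≥ ω).
The graph is bipartite (no odd cycle), so 2 colors suffice: χ(G) = 2.
A valid 2-coloring: color 1: [1, 8, 10]; color 2: [4, 7, 9].

χ(G) = 2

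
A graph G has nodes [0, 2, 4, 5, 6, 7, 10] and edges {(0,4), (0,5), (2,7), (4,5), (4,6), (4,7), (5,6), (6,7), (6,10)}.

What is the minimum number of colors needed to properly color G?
χ(G) = 3

Clique number ω(G) = 3 (lower bound: χ ≥ ω).
The clique on [0, 4, 5] has size 3, forcing χ ≥ 3, and the coloring below uses 3 colors, so χ(G) = 3.
A valid 3-coloring: color 1: [2, 4, 10]; color 2: [0, 6]; color 3: [5, 7].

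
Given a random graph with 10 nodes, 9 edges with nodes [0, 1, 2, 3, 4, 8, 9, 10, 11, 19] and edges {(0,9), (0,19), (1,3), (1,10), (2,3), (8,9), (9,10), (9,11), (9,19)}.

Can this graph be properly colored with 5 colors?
A valid 5-coloring: color 1: [1, 2, 4, 9]; color 2: [3, 8, 10, 11, 19]; color 3: [0].
(χ(G) = 3 ≤ 5.)

Yes, G is 5-colorable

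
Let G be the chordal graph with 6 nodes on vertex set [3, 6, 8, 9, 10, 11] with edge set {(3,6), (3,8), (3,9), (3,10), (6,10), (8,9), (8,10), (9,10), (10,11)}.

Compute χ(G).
Clique number ω(G) = 4 (lower bound: χ ≥ ω).
The clique on [3, 8, 9, 10] has size 4, forcing χ ≥ 4, and the coloring below uses 4 colors, so χ(G) = 4.
A valid 4-coloring: color 1: [10]; color 2: [3, 11]; color 3: [6, 9]; color 4: [8].

χ(G) = 4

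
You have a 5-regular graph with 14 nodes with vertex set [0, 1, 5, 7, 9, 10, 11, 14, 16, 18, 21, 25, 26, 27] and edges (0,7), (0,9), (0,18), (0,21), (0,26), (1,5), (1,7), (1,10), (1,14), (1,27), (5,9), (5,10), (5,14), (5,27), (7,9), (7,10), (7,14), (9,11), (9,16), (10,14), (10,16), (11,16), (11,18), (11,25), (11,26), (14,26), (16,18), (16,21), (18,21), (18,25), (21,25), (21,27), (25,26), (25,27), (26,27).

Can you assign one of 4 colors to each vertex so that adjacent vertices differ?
A valid 4-coloring: color 1: [1, 9, 18, 26]; color 2: [5, 7, 16, 25]; color 3: [11, 14, 21]; color 4: [0, 10, 27].
(χ(G) = 4 ≤ 4.)

Yes, G is 4-colorable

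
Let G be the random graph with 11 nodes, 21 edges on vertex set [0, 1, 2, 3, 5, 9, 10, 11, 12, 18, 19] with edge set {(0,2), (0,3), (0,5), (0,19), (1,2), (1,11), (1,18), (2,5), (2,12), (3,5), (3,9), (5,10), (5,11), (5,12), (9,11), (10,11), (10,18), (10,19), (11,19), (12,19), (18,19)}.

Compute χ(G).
Clique number ω(G) = 3 (lower bound: χ ≥ ω).
The clique on [0, 2, 5] has size 3, forcing χ ≥ 3, and the coloring below uses 3 colors, so χ(G) = 3.
A valid 3-coloring: color 1: [1, 5, 9, 19]; color 2: [2, 3, 11, 18]; color 3: [0, 10, 12].

χ(G) = 3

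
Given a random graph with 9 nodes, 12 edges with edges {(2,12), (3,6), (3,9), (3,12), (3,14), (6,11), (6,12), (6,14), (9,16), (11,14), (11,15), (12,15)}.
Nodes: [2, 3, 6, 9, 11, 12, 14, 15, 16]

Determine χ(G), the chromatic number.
χ(G) = 3

Clique number ω(G) = 3 (lower bound: χ ≥ ω).
The clique on [3, 6, 12] has size 3, forcing χ ≥ 3, and the coloring below uses 3 colors, so χ(G) = 3.
A valid 3-coloring: color 1: [2, 3, 11, 16]; color 2: [6, 9, 15]; color 3: [12, 14].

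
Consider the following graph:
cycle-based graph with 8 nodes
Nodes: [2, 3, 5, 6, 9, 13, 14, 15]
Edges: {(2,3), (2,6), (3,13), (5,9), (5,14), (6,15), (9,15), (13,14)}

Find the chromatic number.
Clique number ω(G) = 2 (lower bound: χ ≥ ω).
The graph is bipartite (no odd cycle), so 2 colors suffice: χ(G) = 2.
A valid 2-coloring: color 1: [2, 5, 13, 15]; color 2: [3, 6, 9, 14].

χ(G) = 2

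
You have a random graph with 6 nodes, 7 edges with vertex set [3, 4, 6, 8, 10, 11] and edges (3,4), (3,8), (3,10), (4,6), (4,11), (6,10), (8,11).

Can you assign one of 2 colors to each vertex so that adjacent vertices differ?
A valid 2-coloring: color 1: [4, 8, 10]; color 2: [3, 6, 11].
(χ(G) = 2 ≤ 2.)

Yes, G is 2-colorable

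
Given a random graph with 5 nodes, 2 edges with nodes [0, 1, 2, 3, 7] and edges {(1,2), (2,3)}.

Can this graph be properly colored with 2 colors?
Yes, G is 2-colorable

A valid 2-coloring: color 1: [0, 2, 7]; color 2: [1, 3].
(χ(G) = 2 ≤ 2.)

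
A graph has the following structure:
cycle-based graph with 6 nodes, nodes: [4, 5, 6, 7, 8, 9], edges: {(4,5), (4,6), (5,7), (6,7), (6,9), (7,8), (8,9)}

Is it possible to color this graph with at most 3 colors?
Yes, G is 3-colorable

A valid 3-coloring: color 1: [4, 7, 9]; color 2: [5, 6, 8].
(χ(G) = 2 ≤ 3.)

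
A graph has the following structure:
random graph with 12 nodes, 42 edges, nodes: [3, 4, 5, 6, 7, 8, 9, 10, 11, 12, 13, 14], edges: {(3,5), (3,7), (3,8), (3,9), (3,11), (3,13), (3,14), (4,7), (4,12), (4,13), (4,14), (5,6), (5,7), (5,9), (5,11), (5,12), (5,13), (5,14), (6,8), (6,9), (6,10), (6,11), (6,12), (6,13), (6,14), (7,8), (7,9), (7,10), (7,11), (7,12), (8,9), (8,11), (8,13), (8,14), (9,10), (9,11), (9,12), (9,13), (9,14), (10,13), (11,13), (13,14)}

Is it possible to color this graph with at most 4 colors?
No, G is not 4-colorable

The clique on vertices [3, 8, 9, 11, 13] has size 5 > 4, so it alone needs 5 colors.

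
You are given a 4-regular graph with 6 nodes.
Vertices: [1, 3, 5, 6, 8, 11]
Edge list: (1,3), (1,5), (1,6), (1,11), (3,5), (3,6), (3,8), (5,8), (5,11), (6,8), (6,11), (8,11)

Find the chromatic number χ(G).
χ(G) = 3

Clique number ω(G) = 3 (lower bound: χ ≥ ω).
The clique on [5, 8, 11] has size 3, forcing χ ≥ 3, and the coloring below uses 3 colors, so χ(G) = 3.
A valid 3-coloring: color 1: [1, 8]; color 2: [5, 6]; color 3: [3, 11].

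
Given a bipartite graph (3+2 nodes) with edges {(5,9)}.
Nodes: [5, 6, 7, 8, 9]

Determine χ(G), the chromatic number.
χ(G) = 2

Clique number ω(G) = 2 (lower bound: χ ≥ ω).
The graph is bipartite (no odd cycle), so 2 colors suffice: χ(G) = 2.
A valid 2-coloring: color 1: [5, 6, 7, 8]; color 2: [9].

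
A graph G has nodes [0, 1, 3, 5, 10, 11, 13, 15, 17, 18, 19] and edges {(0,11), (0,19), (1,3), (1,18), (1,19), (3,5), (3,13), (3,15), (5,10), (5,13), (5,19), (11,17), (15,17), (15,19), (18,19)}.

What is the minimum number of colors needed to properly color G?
Clique number ω(G) = 3 (lower bound: χ ≥ ω).
The clique on [3, 5, 13] has size 3, forcing χ ≥ 3, and the coloring below uses 3 colors, so χ(G) = 3.
A valid 3-coloring: color 1: [3, 10, 17, 19]; color 2: [0, 1, 5, 15]; color 3: [11, 13, 18].

χ(G) = 3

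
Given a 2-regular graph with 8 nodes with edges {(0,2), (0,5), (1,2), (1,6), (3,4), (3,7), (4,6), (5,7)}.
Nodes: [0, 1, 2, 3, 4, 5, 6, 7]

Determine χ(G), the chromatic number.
Clique number ω(G) = 2 (lower bound: χ ≥ ω).
The graph is bipartite (no odd cycle), so 2 colors suffice: χ(G) = 2.
A valid 2-coloring: color 1: [2, 3, 5, 6]; color 2: [0, 1, 4, 7].

χ(G) = 2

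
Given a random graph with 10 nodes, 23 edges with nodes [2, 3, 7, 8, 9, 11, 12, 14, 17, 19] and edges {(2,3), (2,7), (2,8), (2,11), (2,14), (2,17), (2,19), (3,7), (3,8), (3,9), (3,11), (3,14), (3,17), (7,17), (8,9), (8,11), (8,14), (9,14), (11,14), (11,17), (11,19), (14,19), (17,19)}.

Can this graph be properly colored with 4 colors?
No, G is not 4-colorable

The clique on vertices [2, 3, 8, 11, 14] has size 5 > 4, so it alone needs 5 colors.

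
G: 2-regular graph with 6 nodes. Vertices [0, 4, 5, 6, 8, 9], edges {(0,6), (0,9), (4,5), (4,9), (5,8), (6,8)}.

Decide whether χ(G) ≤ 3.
Yes, G is 3-colorable

A valid 3-coloring: color 1: [0, 4, 8]; color 2: [5, 6, 9].
(χ(G) = 2 ≤ 3.)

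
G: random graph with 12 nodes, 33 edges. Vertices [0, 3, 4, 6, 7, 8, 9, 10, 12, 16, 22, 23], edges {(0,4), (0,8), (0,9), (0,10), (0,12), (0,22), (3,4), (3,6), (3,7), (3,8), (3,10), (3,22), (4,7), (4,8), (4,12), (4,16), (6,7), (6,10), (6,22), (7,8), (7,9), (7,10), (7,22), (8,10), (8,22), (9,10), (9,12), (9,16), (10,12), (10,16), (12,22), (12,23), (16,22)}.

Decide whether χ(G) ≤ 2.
The clique on vertices [0, 9, 10, 12] has size 4 > 2, so it alone needs 4 colors.

No, G is not 2-colorable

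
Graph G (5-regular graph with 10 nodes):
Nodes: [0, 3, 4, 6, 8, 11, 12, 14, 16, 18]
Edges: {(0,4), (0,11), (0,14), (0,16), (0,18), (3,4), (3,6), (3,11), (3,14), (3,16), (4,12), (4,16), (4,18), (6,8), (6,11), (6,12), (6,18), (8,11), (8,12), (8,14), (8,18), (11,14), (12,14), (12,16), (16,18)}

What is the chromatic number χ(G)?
χ(G) = 4

Clique number ω(G) = 4 (lower bound: χ ≥ ω).
The clique on [0, 4, 16, 18] has size 4, forcing χ ≥ 4, and the coloring below uses 4 colors, so χ(G) = 4.
A valid 4-coloring: color 1: [3, 12, 18]; color 2: [0, 8]; color 3: [4, 11]; color 4: [6, 14, 16].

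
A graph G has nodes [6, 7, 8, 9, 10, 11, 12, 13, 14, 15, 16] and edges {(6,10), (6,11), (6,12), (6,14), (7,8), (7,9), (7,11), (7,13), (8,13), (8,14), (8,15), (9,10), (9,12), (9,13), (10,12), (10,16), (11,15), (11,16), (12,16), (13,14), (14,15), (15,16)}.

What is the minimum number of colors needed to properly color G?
χ(G) = 4

Clique number ω(G) = 3 (lower bound: χ ≥ ω).
Suppose a proper 3-coloring c exists. The clique [6, 10, 12] takes 3 distinct colors; by symmetry let c(6) = 1, c(10) = 2, c(12) = 3.
- Vertex 9: neighbors [10, 12] already have colors [2, 3] ⇒ c(9) = 1.
- Vertex 16: neighbors [10, 12] already have colors [2, 3] ⇒ c(16) = 1.
- Vertex 7: neighbors [9] already have colors [1]; try each remaining color.
- Case c(7) = 2:
  - Vertex 13: neighbors [9, 7] already have colors [1, 2] ⇒ c(13) = 3.
  - Vertex 8: neighbors [7, 13] already have colors [2, 3] ⇒ c(8) = 1.
  - Vertex 11: neighbors [6, 7] already have colors [1, 2] ⇒ c(11) = 3.
  - Vertex 14: neighbors [6, 13] already have colors [1, 3] ⇒ c(14) = 2.
  - Vertex 15: neighbors [8, 14, 11] already have colors [1, 2, 3] — all 3 colors blocked. Contradiction.
- Case c(7) = 3:
  - Vertex 13: neighbors [9, 7] already have colors [1, 3] ⇒ c(13) = 2.
  - Vertex 8: neighbors [13, 7] already have colors [2, 3] ⇒ c(8) = 1.
  - Vertex 11: neighbors [6, 7] already have colors [1, 3] ⇒ c(11) = 2.
  - Vertex 14: neighbors [6, 13] already have colors [1, 2] ⇒ c(14) = 3.
  - Vertex 15: neighbors [8, 11, 14] already have colors [1, 2, 3] — all 3 colors blocked. Contradiction.
Every case ends in a contradiction, so G has no proper 3-coloring (χ ≥ 4).
The coloring below uses 4 colors, so χ(G) = 4.
A valid 4-coloring: color 1: [7, 12, 14]; color 2: [10, 13, 15]; color 3: [8, 9, 11]; color 4: [6, 16].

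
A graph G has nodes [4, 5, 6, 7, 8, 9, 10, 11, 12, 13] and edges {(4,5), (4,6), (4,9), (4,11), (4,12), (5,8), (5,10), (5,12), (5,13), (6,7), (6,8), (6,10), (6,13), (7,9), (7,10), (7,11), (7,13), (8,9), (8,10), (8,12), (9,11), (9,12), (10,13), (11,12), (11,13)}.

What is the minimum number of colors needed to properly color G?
Clique number ω(G) = 4 (lower bound: χ ≥ ω).
The clique on [4, 9, 11, 12] has size 4, forcing χ ≥ 4, and the coloring below uses 4 colors, so χ(G) = 4.
A valid 4-coloring: color 1: [4, 7, 8]; color 2: [5, 6, 11]; color 3: [9, 13]; color 4: [10, 12].

χ(G) = 4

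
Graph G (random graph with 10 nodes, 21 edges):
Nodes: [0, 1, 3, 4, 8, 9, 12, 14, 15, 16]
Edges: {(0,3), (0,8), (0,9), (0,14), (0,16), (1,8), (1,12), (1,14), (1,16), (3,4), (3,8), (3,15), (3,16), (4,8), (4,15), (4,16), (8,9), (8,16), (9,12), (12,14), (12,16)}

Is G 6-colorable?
A valid 6-coloring: color 1: [8, 12, 15]; color 2: [9, 14, 16]; color 3: [1, 3]; color 4: [0, 4].
(χ(G) = 4 ≤ 6.)

Yes, G is 6-colorable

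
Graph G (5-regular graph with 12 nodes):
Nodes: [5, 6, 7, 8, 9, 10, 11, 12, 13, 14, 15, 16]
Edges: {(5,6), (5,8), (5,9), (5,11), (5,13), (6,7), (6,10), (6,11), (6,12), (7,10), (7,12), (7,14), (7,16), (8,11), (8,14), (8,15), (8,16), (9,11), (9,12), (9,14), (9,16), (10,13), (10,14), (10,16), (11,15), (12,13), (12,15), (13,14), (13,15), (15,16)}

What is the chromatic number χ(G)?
χ(G) = 4

Clique number ω(G) = 3 (lower bound: χ ≥ ω).
Suppose a proper 3-coloring c exists. The clique [5, 6, 11] takes 3 distinct colors; by symmetry let c(5) = 1, c(6) = 2, c(11) = 3.
- Vertex 8: neighbors [5, 11] already have colors [1, 3] ⇒ c(8) = 2.
- Vertex 9: neighbors [5, 11] already have colors [1, 3] ⇒ c(9) = 2.
- Vertex 15: neighbors [8, 11] already have colors [2, 3] ⇒ c(15) = 1.
- Vertex 12: neighbors [15, 6] already have colors [1, 2] ⇒ c(12) = 3.
- Vertex 7: neighbors [6, 12] already have colors [2, 3] ⇒ c(7) = 1.
- Vertex 10: neighbors [7, 6] already have colors [1, 2] ⇒ c(10) = 3.
- Vertex 14: neighbors [7, 8, 10] already have colors [1, 2, 3] — all 3 colors blocked. Contradiction.
The forced assignments end in a contradiction, so G has no proper 3-coloring (χ ≥ 4).
The coloring below uses 4 colors, so χ(G) = 4.
A valid 4-coloring: color 1: [5, 7, 15]; color 2: [11, 12, 14, 16]; color 3: [6, 8, 9, 13]; color 4: [10].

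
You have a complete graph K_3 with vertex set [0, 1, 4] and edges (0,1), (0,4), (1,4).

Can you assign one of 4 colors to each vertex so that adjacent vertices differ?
Yes, G is 4-colorable

A valid 4-coloring: color 1: [4]; color 2: [1]; color 3: [0].
(χ(G) = 3 ≤ 4.)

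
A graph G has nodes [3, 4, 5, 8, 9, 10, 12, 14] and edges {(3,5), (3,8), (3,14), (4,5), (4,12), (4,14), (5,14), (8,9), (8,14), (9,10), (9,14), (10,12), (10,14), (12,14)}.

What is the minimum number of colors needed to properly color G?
Clique number ω(G) = 3 (lower bound: χ ≥ ω).
Odd cycle [10, 12, 4, 5, 3, 8, 9] needs 3 colors (χ ≥ 3).
Vertex 14 is adjacent to every vertex of [3, 4, 5, 8, 9, 10, 12], which already need 3 colors among themselves, so 14 needs a new color (χ ≥ 4).
The coloring below uses 4 colors, so χ(G) = 4.
A valid 4-coloring: color 1: [14]; color 2: [4, 8, 10]; color 3: [5, 9, 12]; color 4: [3].

χ(G) = 4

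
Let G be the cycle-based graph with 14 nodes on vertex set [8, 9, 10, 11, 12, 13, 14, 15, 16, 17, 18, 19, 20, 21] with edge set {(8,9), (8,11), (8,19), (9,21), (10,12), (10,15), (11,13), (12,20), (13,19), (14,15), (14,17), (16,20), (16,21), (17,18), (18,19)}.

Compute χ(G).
χ(G) = 2

Clique number ω(G) = 2 (lower bound: χ ≥ ω).
The graph is bipartite (no odd cycle), so 2 colors suffice: χ(G) = 2.
A valid 2-coloring: color 1: [9, 11, 12, 15, 16, 17, 19]; color 2: [8, 10, 13, 14, 18, 20, 21].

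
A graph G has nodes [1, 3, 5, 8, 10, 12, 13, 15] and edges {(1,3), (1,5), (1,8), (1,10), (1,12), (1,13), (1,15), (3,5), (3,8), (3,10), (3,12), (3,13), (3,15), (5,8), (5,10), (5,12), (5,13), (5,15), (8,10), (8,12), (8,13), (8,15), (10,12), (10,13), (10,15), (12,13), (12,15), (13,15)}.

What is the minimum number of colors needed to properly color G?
Clique number ω(G) = 8 (lower bound: χ ≥ ω).
The clique on [1, 3, 5, 8, 10, 12, 13, 15] has size 8, forcing χ ≥ 8, and the coloring below uses 8 colors, so χ(G) = 8.
A valid 8-coloring: color 1: [10]; color 2: [8]; color 3: [3]; color 4: [13]; color 5: [12]; color 6: [5]; color 7: [1]; color 8: [15].

χ(G) = 8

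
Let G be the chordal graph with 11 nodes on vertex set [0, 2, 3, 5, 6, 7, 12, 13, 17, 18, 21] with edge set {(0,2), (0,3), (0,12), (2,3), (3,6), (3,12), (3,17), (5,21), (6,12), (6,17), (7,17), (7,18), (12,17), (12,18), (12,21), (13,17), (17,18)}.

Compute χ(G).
χ(G) = 4

Clique number ω(G) = 4 (lower bound: χ ≥ ω).
The clique on [3, 6, 12, 17] has size 4, forcing χ ≥ 4, and the coloring below uses 4 colors, so χ(G) = 4.
A valid 4-coloring: color 1: [2, 5, 7, 12, 13]; color 2: [0, 17, 21]; color 3: [3, 18]; color 4: [6].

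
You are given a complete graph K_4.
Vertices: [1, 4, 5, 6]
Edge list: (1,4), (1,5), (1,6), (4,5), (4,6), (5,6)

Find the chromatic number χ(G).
Clique number ω(G) = 4 (lower bound: χ ≥ ω).
The clique on [1, 4, 5, 6] has size 4, forcing χ ≥ 4, and the coloring below uses 4 colors, so χ(G) = 4.
A valid 4-coloring: color 1: [5]; color 2: [1]; color 3: [6]; color 4: [4].

χ(G) = 4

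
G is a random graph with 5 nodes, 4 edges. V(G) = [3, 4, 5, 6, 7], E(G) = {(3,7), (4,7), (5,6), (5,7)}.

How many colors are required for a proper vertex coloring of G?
Clique number ω(G) = 2 (lower bound: χ ≥ ω).
The graph is bipartite (no odd cycle), so 2 colors suffice: χ(G) = 2.
A valid 2-coloring: color 1: [6, 7]; color 2: [3, 4, 5].

χ(G) = 2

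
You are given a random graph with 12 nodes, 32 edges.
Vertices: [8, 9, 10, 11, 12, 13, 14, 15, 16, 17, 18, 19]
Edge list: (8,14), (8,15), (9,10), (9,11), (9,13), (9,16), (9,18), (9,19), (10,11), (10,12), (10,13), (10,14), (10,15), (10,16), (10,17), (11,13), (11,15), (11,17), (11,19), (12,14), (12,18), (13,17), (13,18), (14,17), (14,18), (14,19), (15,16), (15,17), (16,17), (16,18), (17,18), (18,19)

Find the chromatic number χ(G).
χ(G) = 4

Clique number ω(G) = 4 (lower bound: χ ≥ ω).
The clique on [9, 10, 11, 13] has size 4, forcing χ ≥ 4, and the coloring below uses 4 colors, so χ(G) = 4.
A valid 4-coloring: color 1: [8, 10, 18]; color 2: [9, 12, 17]; color 3: [11, 14, 16]; color 4: [13, 15, 19].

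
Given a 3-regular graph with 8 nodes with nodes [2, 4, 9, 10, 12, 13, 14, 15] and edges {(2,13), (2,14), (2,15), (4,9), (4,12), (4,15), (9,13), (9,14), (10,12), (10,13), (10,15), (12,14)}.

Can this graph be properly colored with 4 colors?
Yes, G is 4-colorable

A valid 4-coloring: color 1: [9, 12, 15]; color 2: [2, 4, 10]; color 3: [13, 14].
(χ(G) = 3 ≤ 4.)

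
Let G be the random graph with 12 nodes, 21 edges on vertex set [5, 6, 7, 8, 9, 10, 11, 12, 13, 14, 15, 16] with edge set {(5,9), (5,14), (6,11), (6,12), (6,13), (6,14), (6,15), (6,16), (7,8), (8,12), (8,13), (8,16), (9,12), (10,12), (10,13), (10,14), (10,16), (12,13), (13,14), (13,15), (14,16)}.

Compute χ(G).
Clique number ω(G) = 3 (lower bound: χ ≥ ω).
The clique on [6, 14, 16] has size 3, forcing χ ≥ 3, and the coloring below uses 3 colors, so χ(G) = 3.
A valid 3-coloring: color 1: [5, 7, 11, 13, 16]; color 2: [6, 8, 9, 10]; color 3: [12, 14, 15].

χ(G) = 3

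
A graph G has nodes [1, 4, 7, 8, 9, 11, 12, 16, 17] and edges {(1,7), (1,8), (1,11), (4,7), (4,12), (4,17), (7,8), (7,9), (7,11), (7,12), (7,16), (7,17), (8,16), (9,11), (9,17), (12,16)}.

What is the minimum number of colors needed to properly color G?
Clique number ω(G) = 3 (lower bound: χ ≥ ω).
The clique on [1, 7, 8] has size 3, forcing χ ≥ 3, and the coloring below uses 3 colors, so χ(G) = 3.
A valid 3-coloring: color 1: [7]; color 2: [8, 11, 12, 17]; color 3: [1, 4, 9, 16].

χ(G) = 3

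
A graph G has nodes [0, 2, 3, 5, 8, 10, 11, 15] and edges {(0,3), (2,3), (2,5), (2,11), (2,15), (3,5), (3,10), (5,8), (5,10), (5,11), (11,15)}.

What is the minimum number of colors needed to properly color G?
χ(G) = 3

Clique number ω(G) = 3 (lower bound: χ ≥ ω).
The clique on [2, 3, 5] has size 3, forcing χ ≥ 3, and the coloring below uses 3 colors, so χ(G) = 3.
A valid 3-coloring: color 1: [0, 5, 15]; color 2: [2, 8, 10]; color 3: [3, 11].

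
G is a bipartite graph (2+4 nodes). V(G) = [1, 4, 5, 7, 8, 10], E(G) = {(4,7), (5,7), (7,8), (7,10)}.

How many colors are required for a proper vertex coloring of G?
χ(G) = 2

Clique number ω(G) = 2 (lower bound: χ ≥ ω).
The graph is bipartite (no odd cycle), so 2 colors suffice: χ(G) = 2.
A valid 2-coloring: color 1: [1, 7]; color 2: [4, 5, 8, 10].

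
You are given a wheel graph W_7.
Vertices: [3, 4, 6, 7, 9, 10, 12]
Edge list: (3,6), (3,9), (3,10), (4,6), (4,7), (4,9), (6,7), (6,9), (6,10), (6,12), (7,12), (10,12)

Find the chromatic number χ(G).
Clique number ω(G) = 3 (lower bound: χ ≥ ω).
The clique on [3, 6, 9] has size 3, forcing χ ≥ 3, and the coloring below uses 3 colors, so χ(G) = 3.
A valid 3-coloring: color 1: [6]; color 2: [3, 4, 12]; color 3: [7, 9, 10].

χ(G) = 3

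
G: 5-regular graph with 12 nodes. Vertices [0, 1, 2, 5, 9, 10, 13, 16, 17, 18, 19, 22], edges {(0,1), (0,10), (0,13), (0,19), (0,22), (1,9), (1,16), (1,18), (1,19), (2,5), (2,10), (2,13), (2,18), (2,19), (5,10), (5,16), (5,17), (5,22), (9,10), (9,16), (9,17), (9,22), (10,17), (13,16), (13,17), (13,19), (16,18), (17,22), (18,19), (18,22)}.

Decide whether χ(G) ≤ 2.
The clique on vertices [0, 1, 19] has size 3 > 2, so it alone needs 3 colors.

No, G is not 2-colorable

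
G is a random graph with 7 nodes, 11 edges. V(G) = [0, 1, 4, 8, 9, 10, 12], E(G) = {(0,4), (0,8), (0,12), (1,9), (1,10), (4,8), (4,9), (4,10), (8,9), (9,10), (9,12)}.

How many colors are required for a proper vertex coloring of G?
χ(G) = 3

Clique number ω(G) = 3 (lower bound: χ ≥ ω).
The clique on [0, 4, 8] has size 3, forcing χ ≥ 3, and the coloring below uses 3 colors, so χ(G) = 3.
A valid 3-coloring: color 1: [0, 9]; color 2: [1, 4, 12]; color 3: [8, 10].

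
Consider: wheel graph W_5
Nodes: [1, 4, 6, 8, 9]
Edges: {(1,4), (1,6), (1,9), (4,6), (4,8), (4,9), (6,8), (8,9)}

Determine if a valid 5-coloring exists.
Yes, G is 5-colorable

A valid 5-coloring: color 1: [4]; color 2: [1, 8]; color 3: [6, 9].
(χ(G) = 3 ≤ 5.)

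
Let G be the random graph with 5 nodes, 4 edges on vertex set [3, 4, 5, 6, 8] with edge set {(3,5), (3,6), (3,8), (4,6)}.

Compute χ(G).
Clique number ω(G) = 2 (lower bound: χ ≥ ω).
The graph is bipartite (no odd cycle), so 2 colors suffice: χ(G) = 2.
A valid 2-coloring: color 1: [3, 4]; color 2: [5, 6, 8].

χ(G) = 2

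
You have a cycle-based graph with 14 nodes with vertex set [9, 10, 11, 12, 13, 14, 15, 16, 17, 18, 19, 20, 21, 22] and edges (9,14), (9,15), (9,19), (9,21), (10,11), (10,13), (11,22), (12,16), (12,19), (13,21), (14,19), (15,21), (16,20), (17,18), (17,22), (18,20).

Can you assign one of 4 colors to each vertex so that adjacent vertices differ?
A valid 4-coloring: color 1: [9, 11, 12, 13, 17, 20]; color 2: [10, 16, 18, 19, 21, 22]; color 3: [14, 15].
(χ(G) = 3 ≤ 4.)

Yes, G is 4-colorable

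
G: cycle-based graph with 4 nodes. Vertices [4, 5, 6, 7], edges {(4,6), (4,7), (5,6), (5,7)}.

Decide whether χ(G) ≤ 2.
A valid 2-coloring: color 1: [4, 5]; color 2: [6, 7].
(χ(G) = 2 ≤ 2.)

Yes, G is 2-colorable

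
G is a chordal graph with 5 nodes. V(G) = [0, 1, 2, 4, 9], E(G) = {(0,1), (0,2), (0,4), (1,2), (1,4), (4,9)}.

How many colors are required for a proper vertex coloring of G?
χ(G) = 3

Clique number ω(G) = 3 (lower bound: χ ≥ ω).
The clique on [0, 1, 2] has size 3, forcing χ ≥ 3, and the coloring below uses 3 colors, so χ(G) = 3.
A valid 3-coloring: color 1: [0, 9]; color 2: [2, 4]; color 3: [1].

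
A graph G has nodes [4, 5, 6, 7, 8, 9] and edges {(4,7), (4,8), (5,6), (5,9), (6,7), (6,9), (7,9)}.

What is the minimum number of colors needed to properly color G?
χ(G) = 3

Clique number ω(G) = 3 (lower bound: χ ≥ ω).
The clique on [5, 6, 9] has size 3, forcing χ ≥ 3, and the coloring below uses 3 colors, so χ(G) = 3.
A valid 3-coloring: color 1: [4, 6]; color 2: [5, 7, 8]; color 3: [9].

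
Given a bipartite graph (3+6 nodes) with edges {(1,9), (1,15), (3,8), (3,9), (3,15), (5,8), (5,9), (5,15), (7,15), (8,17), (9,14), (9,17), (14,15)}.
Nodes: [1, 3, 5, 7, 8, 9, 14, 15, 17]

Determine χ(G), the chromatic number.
χ(G) = 2

Clique number ω(G) = 2 (lower bound: χ ≥ ω).
The graph is bipartite (no odd cycle), so 2 colors suffice: χ(G) = 2.
A valid 2-coloring: color 1: [8, 9, 15]; color 2: [1, 3, 5, 7, 14, 17].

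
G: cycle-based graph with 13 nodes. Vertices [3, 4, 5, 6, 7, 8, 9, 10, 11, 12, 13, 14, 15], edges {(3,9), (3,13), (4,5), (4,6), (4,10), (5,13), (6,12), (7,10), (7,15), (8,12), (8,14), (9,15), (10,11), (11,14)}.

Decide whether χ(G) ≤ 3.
A valid 3-coloring: color 1: [4, 7, 9, 12, 13, 14]; color 2: [3, 5, 6, 8, 10, 15]; color 3: [11].
(χ(G) = 3 ≤ 3.)

Yes, G is 3-colorable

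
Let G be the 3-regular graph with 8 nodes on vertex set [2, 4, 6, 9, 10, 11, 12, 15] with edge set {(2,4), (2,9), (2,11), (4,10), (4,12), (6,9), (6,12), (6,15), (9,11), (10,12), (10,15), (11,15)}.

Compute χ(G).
χ(G) = 3

Clique number ω(G) = 3 (lower bound: χ ≥ ω).
The clique on [2, 9, 11] has size 3, forcing χ ≥ 3, and the coloring below uses 3 colors, so χ(G) = 3.
A valid 3-coloring: color 1: [4, 6, 11]; color 2: [9, 10]; color 3: [2, 12, 15].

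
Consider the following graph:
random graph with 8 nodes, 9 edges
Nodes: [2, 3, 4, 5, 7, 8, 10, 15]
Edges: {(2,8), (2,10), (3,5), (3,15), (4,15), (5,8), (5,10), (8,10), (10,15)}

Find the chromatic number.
Clique number ω(G) = 3 (lower bound: χ ≥ ω).
The clique on [2, 8, 10] has size 3, forcing χ ≥ 3, and the coloring below uses 3 colors, so χ(G) = 3.
A valid 3-coloring: color 1: [3, 4, 7, 10]; color 2: [8, 15]; color 3: [2, 5].

χ(G) = 3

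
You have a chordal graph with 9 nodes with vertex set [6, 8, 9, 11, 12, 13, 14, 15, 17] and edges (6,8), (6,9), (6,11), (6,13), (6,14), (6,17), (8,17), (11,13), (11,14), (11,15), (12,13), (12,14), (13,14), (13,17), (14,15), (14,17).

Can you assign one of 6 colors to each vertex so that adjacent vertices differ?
Yes, G is 6-colorable

A valid 6-coloring: color 1: [6, 12, 15]; color 2: [8, 9, 14]; color 3: [13]; color 4: [11, 17].
(χ(G) = 4 ≤ 6.)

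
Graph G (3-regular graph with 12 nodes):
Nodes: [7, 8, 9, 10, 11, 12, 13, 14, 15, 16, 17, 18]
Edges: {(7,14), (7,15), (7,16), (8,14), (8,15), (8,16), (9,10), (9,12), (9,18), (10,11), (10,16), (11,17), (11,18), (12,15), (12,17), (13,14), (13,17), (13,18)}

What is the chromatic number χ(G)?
Clique number ω(G) = 2 (lower bound: χ ≥ ω).
Odd cycle [11, 10, 9, 12, 17] needs 3 colors (χ ≥ 3).
The coloring below uses 3 colors, so χ(G) = 3.
A valid 3-coloring: color 1: [7, 8, 10, 12, 13]; color 2: [14, 15, 16, 17, 18]; color 3: [9, 11].

χ(G) = 3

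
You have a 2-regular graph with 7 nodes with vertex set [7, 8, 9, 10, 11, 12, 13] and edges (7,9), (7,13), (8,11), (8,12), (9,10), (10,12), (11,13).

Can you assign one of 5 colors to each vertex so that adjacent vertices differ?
A valid 5-coloring: color 1: [7, 11, 12]; color 2: [8, 9, 13]; color 3: [10].
(χ(G) = 3 ≤ 5.)

Yes, G is 5-colorable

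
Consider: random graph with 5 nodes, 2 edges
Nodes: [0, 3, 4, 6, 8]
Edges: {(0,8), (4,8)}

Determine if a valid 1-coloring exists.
No, G is not 1-colorable

Edge (0,8) forces its endpoints to differ, so 1 color is not enough.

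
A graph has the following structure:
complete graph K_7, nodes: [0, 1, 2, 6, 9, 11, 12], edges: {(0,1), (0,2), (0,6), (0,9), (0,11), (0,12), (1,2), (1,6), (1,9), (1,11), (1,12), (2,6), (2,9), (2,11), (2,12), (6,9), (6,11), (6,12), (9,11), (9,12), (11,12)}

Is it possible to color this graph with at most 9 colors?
A valid 9-coloring: color 1: [6]; color 2: [11]; color 3: [1]; color 4: [2]; color 5: [0]; color 6: [9]; color 7: [12].
(χ(G) = 7 ≤ 9.)

Yes, G is 9-colorable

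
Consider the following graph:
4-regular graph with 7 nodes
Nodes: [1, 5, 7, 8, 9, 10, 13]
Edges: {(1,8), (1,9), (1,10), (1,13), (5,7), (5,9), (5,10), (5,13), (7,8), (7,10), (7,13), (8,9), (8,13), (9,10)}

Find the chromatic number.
χ(G) = 4

Clique number ω(G) = 3 (lower bound: χ ≥ ω).
Suppose a proper 3-coloring c exists. The clique [1, 8, 9] takes 3 distinct colors; by symmetry let c(1) = 1, c(8) = 2, c(9) = 3.
- Vertex 10: neighbors [1, 9] already have colors [1, 3] ⇒ c(10) = 2.
- Vertex 5: neighbors [10, 9] already have colors [2, 3] ⇒ c(5) = 1.
- Vertex 7: neighbors [5, 8] already have colors [1, 2] ⇒ c(7) = 3.
- Vertex 13: neighbors [1, 8, 7] already have colors [1, 2, 3] — all 3 colors blocked. Contradiction.
The forced assignments end in a contradiction, so G has no proper 3-coloring (χ ≥ 4).
The coloring below uses 4 colors, so χ(G) = 4.
A valid 4-coloring: color 1: [10, 13]; color 2: [7, 9]; color 3: [5, 8]; color 4: [1].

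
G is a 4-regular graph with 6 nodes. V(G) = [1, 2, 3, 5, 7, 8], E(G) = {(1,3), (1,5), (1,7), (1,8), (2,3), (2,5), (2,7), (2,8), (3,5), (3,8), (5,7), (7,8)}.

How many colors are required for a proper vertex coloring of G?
χ(G) = 3

Clique number ω(G) = 3 (lower bound: χ ≥ ω).
The clique on [1, 3, 8] has size 3, forcing χ ≥ 3, and the coloring below uses 3 colors, so χ(G) = 3.
A valid 3-coloring: color 1: [1, 2]; color 2: [3, 7]; color 3: [5, 8].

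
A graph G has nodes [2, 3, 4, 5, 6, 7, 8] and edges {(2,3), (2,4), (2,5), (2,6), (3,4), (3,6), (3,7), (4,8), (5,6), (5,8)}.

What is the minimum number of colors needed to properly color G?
Clique number ω(G) = 3 (lower bound: χ ≥ ω).
The clique on [2, 3, 4] has size 3, forcing χ ≥ 3, and the coloring below uses 3 colors, so χ(G) = 3.
A valid 3-coloring: color 1: [2, 7, 8]; color 2: [3, 5]; color 3: [4, 6].

χ(G) = 3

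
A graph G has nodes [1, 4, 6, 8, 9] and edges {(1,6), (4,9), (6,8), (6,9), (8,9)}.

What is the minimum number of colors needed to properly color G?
Clique number ω(G) = 3 (lower bound: χ ≥ ω).
The clique on [6, 8, 9] has size 3, forcing χ ≥ 3, and the coloring below uses 3 colors, so χ(G) = 3.
A valid 3-coloring: color 1: [1, 9]; color 2: [4, 6]; color 3: [8].

χ(G) = 3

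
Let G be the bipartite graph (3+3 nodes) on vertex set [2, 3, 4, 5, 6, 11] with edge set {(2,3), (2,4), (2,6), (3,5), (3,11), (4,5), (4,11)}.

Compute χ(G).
χ(G) = 2

Clique number ω(G) = 2 (lower bound: χ ≥ ω).
The graph is bipartite (no odd cycle), so 2 colors suffice: χ(G) = 2.
A valid 2-coloring: color 1: [2, 5, 11]; color 2: [3, 4, 6].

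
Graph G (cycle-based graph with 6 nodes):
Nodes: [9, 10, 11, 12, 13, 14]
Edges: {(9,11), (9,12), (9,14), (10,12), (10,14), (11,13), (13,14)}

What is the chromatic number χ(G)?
Clique number ω(G) = 2 (lower bound: χ ≥ ω).
The graph is bipartite (no odd cycle), so 2 colors suffice: χ(G) = 2.
A valid 2-coloring: color 1: [11, 12, 14]; color 2: [9, 10, 13].

χ(G) = 2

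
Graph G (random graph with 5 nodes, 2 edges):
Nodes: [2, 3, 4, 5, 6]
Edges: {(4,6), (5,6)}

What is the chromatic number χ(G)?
χ(G) = 2

Clique number ω(G) = 2 (lower bound: χ ≥ ω).
The graph is bipartite (no odd cycle), so 2 colors suffice: χ(G) = 2.
A valid 2-coloring: color 1: [2, 3, 6]; color 2: [4, 5].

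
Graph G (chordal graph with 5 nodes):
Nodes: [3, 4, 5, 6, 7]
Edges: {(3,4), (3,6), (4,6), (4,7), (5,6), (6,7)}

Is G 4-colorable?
A valid 4-coloring: color 1: [6]; color 2: [4, 5]; color 3: [3, 7].
(χ(G) = 3 ≤ 4.)

Yes, G is 4-colorable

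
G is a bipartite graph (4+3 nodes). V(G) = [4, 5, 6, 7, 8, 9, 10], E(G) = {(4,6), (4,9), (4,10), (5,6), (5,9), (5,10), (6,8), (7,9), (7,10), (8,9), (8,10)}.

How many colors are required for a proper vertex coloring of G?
χ(G) = 2

Clique number ω(G) = 2 (lower bound: χ ≥ ω).
The graph is bipartite (no odd cycle), so 2 colors suffice: χ(G) = 2.
A valid 2-coloring: color 1: [6, 9, 10]; color 2: [4, 5, 7, 8].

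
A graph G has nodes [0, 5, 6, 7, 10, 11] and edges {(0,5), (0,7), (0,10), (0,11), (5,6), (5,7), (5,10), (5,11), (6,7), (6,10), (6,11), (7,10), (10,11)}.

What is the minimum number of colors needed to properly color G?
Clique number ω(G) = 4 (lower bound: χ ≥ ω).
The clique on [0, 5, 10, 11] has size 4, forcing χ ≥ 4, and the coloring below uses 4 colors, so χ(G) = 4.
A valid 4-coloring: color 1: [5]; color 2: [10]; color 3: [7, 11]; color 4: [0, 6].

χ(G) = 4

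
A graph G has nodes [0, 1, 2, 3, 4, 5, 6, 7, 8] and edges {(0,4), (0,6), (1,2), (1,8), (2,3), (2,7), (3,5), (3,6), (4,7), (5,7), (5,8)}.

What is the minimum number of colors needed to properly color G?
χ(G) = 3

Clique number ω(G) = 2 (lower bound: χ ≥ ω).
Odd cycle [1, 8, 5, 7, 2] needs 3 colors (χ ≥ 3).
The coloring below uses 3 colors, so χ(G) = 3.
A valid 3-coloring: color 1: [0, 1, 3, 7]; color 2: [2, 4, 5, 6]; color 3: [8].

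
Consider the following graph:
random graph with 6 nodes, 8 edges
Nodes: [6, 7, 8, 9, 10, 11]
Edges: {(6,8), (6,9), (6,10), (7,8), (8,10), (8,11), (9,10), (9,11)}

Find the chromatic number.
Clique number ω(G) = 3 (lower bound: χ ≥ ω).
The clique on [6, 8, 10] has size 3, forcing χ ≥ 3, and the coloring below uses 3 colors, so χ(G) = 3.
A valid 3-coloring: color 1: [8, 9]; color 2: [7, 10, 11]; color 3: [6].

χ(G) = 3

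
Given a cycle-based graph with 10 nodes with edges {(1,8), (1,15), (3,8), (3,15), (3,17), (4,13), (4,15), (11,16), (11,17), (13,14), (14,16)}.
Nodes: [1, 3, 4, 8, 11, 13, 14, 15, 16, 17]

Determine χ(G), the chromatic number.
χ(G) = 2

Clique number ω(G) = 2 (lower bound: χ ≥ ω).
The graph is bipartite (no odd cycle), so 2 colors suffice: χ(G) = 2.
A valid 2-coloring: color 1: [8, 13, 15, 16, 17]; color 2: [1, 3, 4, 11, 14].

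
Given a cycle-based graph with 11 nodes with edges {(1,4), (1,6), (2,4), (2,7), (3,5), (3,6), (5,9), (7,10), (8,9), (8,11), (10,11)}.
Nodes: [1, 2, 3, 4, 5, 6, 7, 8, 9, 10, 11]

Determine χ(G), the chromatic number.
χ(G) = 3

Clique number ω(G) = 2 (lower bound: χ ≥ ω).
Odd cycle [10, 11, 8, 9, 5, 3, 6, 1, 4, 2, 7] needs 3 colors (χ ≥ 3).
The coloring below uses 3 colors, so χ(G) = 3.
A valid 3-coloring: color 1: [2, 5, 6, 8, 10]; color 2: [1, 3, 7, 9, 11]; color 3: [4].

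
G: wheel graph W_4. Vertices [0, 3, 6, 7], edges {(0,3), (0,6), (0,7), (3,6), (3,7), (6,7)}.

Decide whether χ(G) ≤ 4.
A valid 4-coloring: color 1: [3]; color 2: [6]; color 3: [7]; color 4: [0].
(χ(G) = 4 ≤ 4.)

Yes, G is 4-colorable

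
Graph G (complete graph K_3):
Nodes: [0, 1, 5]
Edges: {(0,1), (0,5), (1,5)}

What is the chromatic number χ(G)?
χ(G) = 3

Clique number ω(G) = 3 (lower bound: χ ≥ ω).
The clique on [0, 1, 5] has size 3, forcing χ ≥ 3, and the coloring below uses 3 colors, so χ(G) = 3.
A valid 3-coloring: color 1: [1]; color 2: [5]; color 3: [0].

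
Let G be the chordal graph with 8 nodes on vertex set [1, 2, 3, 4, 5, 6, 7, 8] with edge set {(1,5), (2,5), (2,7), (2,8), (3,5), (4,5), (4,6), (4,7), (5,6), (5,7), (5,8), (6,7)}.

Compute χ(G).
χ(G) = 4

Clique number ω(G) = 4 (lower bound: χ ≥ ω).
The clique on [4, 5, 6, 7] has size 4, forcing χ ≥ 4, and the coloring below uses 4 colors, so χ(G) = 4.
A valid 4-coloring: color 1: [5]; color 2: [1, 3, 7, 8]; color 3: [2, 6]; color 4: [4].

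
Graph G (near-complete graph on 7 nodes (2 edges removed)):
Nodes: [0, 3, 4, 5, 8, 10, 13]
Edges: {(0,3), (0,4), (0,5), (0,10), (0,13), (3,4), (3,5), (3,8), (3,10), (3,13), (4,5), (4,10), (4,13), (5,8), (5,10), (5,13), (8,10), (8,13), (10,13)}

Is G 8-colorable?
A valid 8-coloring: color 1: [3]; color 2: [13]; color 3: [10]; color 4: [5]; color 5: [0, 8]; color 6: [4].
(χ(G) = 6 ≤ 8.)

Yes, G is 8-colorable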